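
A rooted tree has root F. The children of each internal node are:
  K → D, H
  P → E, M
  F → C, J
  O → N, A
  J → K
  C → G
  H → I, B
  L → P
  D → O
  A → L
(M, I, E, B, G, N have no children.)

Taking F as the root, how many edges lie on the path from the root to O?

4

F–J–K–D–O — 4 edges.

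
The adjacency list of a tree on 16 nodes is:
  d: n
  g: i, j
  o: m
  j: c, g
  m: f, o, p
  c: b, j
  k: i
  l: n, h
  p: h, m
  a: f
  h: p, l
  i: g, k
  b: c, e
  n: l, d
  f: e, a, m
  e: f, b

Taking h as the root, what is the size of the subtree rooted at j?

4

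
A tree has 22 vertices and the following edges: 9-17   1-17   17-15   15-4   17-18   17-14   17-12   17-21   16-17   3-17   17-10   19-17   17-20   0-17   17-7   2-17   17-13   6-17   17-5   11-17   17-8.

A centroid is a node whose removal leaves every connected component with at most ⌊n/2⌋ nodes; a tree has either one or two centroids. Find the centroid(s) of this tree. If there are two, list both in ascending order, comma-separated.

Delete 17: the remaining components have sizes 2, 1, 1, 1, 1, 1, 1, 1, 1, 1, 1, 1, 1, 1, 1, 1, 1, 1, 1, 1. Max 2 ≤ 11, so 17 is a centroid.
Every other node leaves some component of size > 11, so the centroid is unique.

17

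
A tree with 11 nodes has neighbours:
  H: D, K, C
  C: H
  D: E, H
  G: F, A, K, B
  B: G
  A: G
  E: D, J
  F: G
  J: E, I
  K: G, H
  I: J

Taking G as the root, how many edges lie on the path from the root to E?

Path from G to E: G – K – H – D – E, which has 4 edges.

4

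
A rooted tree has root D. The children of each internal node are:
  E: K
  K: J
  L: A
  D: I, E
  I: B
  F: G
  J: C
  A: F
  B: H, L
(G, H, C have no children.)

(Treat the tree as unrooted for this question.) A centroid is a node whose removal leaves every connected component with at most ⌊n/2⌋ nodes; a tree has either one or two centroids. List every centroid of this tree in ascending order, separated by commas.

Delete I: the remaining components have sizes 6, 5. Max 6 ≤ 6, so I is a centroid.
Its neighbour B also leaves a largest component of size 6, so both are centroids.

B, I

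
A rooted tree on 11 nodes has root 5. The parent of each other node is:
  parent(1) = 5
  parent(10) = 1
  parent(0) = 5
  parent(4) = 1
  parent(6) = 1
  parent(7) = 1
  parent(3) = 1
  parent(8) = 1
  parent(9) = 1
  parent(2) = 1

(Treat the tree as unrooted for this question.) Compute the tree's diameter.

A longest path is 0-5-1-3, with 3 edges.

3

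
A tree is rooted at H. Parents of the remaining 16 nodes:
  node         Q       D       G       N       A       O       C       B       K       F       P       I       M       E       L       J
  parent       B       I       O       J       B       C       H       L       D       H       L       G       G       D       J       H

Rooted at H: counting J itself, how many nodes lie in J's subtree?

7

Descendants of J (including itself): J, L, N, B, P, Q, A. That's 7.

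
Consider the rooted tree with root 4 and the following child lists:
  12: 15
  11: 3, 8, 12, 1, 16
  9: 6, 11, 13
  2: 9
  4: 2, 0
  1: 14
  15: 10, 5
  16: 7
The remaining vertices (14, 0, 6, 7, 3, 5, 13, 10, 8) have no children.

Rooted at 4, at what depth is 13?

Climbing from 13 to the root: 13 → 9 → 2 → 4. That's 3 steps.

3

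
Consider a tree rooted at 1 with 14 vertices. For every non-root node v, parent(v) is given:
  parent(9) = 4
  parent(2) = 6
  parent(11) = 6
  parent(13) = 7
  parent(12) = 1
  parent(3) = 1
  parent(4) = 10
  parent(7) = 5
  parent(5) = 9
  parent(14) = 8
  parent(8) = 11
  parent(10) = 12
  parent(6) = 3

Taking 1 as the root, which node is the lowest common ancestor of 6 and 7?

1

Path 6→root: 6 3 1; path 7→root: 7 5 9 4 10 12 1.
First common node: 1.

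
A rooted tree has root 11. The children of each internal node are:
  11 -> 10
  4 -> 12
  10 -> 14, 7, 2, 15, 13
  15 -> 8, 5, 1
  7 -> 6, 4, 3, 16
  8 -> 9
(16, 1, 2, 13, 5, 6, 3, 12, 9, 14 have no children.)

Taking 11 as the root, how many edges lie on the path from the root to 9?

4

Climbing from 9 to the root: 9 → 8 → 15 → 10 → 11. That's 4 steps.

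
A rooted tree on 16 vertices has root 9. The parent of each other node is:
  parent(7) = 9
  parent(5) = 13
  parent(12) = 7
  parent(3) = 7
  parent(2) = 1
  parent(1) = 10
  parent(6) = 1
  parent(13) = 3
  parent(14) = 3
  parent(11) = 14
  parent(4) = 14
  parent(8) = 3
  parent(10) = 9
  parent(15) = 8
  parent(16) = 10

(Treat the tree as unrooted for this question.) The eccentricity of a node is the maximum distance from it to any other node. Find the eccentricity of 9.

4

A farthest node from 9 is 11 (4, 5, 15 also at distance 4).
The path 9–7–3–14–11 has 4 edges.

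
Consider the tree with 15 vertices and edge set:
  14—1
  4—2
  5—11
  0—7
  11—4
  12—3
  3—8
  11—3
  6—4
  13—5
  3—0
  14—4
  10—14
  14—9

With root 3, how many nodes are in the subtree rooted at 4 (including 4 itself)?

7

Descendants of 4 (including itself): 4, 2, 14, 6, 10, 1, 9. That's 7.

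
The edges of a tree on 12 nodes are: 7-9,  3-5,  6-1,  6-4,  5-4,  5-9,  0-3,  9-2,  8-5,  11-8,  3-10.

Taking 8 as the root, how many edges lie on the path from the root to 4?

Path from 8 to 4: 8 → 5 → 4, which has 2 edges.

2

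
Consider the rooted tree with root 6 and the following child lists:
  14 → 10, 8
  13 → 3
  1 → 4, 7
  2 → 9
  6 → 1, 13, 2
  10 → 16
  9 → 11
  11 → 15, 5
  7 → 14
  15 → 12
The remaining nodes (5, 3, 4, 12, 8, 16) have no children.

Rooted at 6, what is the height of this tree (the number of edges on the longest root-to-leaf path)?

The longest root-to-leaf path is 6 – 2 – 9 – 11 – 15 – 12 (5 edges).

5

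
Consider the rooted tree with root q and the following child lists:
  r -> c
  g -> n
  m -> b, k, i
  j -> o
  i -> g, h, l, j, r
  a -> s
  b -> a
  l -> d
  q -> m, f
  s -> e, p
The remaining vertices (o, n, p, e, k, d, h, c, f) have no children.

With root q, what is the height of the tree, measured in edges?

5

A deepest node is p, reached by q–m–b–a–s–p.
That path has 5 edges, so the height is 5.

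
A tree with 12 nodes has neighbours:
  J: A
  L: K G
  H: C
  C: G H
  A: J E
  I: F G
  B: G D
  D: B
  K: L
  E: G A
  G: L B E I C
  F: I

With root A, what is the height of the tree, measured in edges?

4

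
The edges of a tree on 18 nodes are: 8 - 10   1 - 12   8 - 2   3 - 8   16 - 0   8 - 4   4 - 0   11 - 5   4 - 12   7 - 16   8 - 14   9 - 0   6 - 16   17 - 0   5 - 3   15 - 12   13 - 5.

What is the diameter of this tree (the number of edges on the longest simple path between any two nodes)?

7

BFS from 6 reaches 13 last, at distance 7; BFS from 13 confirms no node is farther.
Path: 6–16–0–4–8–3–5–13.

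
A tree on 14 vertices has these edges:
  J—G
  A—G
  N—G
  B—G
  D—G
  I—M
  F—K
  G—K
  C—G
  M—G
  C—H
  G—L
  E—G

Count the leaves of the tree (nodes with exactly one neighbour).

Exactly 10 nodes have a single neighbour: A, B, D, E, F, H, I, J, L, N.

10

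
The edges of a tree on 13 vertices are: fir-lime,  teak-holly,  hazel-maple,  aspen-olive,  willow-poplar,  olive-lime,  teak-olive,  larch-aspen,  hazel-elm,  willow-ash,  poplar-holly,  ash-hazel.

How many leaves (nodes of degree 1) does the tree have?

Exactly 4 nodes have a single neighbour: elm, fir, larch, maple.

4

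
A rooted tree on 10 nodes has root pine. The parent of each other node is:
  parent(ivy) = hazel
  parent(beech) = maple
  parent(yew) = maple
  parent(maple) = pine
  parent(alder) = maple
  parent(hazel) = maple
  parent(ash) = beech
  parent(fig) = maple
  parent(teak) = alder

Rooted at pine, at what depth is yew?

Climbing from yew to the root: yew → maple → pine. That's 2 steps.

2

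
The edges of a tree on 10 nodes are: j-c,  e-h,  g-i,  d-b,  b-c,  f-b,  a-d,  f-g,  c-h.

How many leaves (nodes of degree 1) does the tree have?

4

The leaves are a, e, i, j.
That is 4 leaves.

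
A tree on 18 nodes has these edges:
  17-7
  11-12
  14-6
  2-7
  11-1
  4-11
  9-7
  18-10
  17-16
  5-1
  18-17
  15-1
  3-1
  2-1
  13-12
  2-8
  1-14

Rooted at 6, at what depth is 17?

Path from 6 to 17: 6 – 14 – 1 – 2 – 7 – 17, which has 5 edges.

5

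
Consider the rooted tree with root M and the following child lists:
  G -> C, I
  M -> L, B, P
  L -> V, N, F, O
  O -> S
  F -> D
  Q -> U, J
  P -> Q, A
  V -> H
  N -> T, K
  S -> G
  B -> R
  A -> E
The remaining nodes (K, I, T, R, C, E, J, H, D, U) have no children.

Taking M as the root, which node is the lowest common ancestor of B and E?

M

Ancestors of B (toward the root): B, M.
Ancestors of E: E, A, P, M.
The deepest node appearing in both lists is M.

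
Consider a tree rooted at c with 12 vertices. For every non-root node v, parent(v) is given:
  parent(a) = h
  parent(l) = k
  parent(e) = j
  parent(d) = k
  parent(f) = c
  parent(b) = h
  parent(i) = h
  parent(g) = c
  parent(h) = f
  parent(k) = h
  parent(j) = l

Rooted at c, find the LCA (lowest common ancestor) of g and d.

g's ancestor chain is g, c and d's is d, k, h, f, c; they first meet at c.

c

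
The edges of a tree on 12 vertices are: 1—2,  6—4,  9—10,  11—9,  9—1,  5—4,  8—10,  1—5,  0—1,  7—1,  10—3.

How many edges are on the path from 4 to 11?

4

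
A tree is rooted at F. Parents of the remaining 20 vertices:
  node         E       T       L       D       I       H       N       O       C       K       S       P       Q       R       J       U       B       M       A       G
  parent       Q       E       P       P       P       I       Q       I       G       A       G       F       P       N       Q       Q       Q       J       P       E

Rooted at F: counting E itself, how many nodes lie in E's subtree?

5

The subtree rooted at E contains: E, G, T, S, C — 5 nodes.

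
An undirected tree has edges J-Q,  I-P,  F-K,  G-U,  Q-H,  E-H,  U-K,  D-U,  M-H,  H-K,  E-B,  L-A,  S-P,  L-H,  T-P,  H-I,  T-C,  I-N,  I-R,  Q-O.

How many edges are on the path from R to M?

3

The path is R - I - H - M, which has 3 edges.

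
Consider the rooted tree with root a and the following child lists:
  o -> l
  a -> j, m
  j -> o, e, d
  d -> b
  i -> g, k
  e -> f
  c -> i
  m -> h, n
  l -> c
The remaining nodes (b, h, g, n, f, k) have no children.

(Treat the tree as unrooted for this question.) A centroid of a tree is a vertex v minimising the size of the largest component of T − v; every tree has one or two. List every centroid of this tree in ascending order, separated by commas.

Removing j splits the tree into components of sizes 6, 4, 2, 2; the largest is 6 ≤ ⌊15/2⌋ = 7.
Every other node leaves some component of size > 7, so the centroid is unique.

j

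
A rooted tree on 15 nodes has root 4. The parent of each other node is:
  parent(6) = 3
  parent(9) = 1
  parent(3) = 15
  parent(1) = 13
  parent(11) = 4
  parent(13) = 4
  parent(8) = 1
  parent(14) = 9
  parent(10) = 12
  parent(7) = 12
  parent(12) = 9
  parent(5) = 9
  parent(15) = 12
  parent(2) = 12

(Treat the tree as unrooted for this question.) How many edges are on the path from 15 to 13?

The path is 15–12–9–1–13, which has 4 edges.

4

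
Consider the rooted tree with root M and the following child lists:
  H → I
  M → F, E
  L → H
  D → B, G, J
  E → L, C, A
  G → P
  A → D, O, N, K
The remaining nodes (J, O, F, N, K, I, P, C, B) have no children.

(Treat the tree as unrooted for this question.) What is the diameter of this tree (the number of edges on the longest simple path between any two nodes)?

7

A longest path is P-G-D-A-E-L-H-I, with 7 edges.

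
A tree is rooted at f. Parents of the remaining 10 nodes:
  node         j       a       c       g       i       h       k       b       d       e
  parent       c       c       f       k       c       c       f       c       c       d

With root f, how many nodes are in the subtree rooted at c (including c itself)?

c's subtree: {c, h, b, j, a, i, d, e}, size 8.

8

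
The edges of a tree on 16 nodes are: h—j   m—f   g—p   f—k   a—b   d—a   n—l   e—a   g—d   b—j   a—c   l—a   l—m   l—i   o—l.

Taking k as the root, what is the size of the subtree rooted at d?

Descendants of d (including itself): d, g, p. That's 3.

3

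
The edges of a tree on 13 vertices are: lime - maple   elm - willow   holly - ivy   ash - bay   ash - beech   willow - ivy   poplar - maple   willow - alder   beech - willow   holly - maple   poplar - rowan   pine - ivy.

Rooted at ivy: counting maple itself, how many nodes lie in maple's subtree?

The subtree rooted at maple contains: maple, poplar, lime, rowan — 4 nodes.

4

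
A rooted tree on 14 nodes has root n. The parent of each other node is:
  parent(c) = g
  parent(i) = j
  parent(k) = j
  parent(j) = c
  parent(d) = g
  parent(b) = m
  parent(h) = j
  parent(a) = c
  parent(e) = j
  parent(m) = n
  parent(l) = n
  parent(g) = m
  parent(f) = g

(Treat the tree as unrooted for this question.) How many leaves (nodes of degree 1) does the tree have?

9

Exactly 9 nodes have a single neighbour: a, b, d, e, f, h, i, k, l.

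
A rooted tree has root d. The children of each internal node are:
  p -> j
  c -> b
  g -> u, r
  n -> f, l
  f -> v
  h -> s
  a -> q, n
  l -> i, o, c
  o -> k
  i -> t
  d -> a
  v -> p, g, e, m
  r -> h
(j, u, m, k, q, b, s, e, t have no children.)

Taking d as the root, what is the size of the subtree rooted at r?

3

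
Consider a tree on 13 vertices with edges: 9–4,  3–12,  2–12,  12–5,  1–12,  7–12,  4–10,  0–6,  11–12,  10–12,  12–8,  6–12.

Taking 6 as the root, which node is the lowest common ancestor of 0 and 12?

6

0's ancestor chain is 0, 6 and 12's is 12, 6; they first meet at 6.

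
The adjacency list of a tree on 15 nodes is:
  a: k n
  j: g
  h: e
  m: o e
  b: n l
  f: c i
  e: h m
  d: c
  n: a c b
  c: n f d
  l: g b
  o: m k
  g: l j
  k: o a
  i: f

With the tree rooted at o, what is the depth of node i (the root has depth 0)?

Path from o to i: o – k – a – n – c – f – i, which has 6 edges.

6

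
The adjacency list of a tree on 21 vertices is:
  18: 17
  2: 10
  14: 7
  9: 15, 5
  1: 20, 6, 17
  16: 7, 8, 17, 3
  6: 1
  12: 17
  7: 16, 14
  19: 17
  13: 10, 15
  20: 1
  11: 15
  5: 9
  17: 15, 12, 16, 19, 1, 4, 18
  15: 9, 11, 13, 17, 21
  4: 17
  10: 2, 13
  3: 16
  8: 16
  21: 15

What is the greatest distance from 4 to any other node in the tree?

5

The node farthest from 4 is 2, via 4–17–15–13–10–2 — 5 edges.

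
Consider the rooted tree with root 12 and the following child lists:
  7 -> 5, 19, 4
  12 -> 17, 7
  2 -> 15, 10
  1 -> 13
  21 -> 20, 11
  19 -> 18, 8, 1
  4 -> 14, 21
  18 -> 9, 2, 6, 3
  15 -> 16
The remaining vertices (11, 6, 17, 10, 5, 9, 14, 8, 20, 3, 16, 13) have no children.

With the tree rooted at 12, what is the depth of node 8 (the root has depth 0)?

12–7–19–8 — 3 edges.

3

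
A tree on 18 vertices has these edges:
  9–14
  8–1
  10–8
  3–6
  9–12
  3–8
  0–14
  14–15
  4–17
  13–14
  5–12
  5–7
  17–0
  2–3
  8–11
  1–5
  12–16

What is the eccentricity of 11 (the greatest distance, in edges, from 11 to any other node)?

9

Distances from 11 peak at 9, attained at 4.
11 – 8 – 1 – 5 – 12 – 9 – 14 – 0 – 17 – 4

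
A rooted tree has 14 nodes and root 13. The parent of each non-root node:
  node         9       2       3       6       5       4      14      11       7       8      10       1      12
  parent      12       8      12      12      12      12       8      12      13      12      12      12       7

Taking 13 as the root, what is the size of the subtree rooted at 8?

3

8's subtree: {8, 14, 2}, size 3.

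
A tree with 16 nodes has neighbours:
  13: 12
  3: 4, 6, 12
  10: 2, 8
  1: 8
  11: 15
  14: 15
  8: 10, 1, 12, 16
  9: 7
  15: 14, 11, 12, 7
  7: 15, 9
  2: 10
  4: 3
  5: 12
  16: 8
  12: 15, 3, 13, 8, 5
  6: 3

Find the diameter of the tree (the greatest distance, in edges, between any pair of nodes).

A longest path is 2-10-8-12-15-7-9, with 6 edges.

6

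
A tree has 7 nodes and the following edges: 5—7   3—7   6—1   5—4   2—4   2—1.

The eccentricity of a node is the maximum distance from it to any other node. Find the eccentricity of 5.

4

Distances from 5 peak at 4, attained at 6.
5-4-2-1-6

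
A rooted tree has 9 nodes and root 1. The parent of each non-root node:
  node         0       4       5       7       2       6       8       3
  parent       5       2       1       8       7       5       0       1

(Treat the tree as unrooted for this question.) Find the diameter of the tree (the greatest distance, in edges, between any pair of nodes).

Starting from 4, a farthest node is 3 at distance 7.
One longest path: 4 – 2 – 7 – 8 – 0 – 5 – 1 – 3.
So the diameter is 7.

7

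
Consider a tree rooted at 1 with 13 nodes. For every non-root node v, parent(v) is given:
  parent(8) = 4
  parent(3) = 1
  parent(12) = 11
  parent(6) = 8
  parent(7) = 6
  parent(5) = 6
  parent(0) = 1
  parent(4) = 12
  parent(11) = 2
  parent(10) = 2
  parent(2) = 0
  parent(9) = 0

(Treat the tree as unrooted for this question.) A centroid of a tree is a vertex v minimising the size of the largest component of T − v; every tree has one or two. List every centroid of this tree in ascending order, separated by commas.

11

Delete 11: the remaining components have sizes 6, 6. Max 6 ≤ 6, so 11 is a centroid.
No neighbour of 11 does as well, so 11 is the unique centroid.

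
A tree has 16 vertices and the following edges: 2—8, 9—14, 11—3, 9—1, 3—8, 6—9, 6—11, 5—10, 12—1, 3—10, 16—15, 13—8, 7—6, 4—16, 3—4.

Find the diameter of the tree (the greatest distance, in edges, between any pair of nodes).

8

A longest path is 12-1-9-6-11-3-4-16-15, with 8 edges.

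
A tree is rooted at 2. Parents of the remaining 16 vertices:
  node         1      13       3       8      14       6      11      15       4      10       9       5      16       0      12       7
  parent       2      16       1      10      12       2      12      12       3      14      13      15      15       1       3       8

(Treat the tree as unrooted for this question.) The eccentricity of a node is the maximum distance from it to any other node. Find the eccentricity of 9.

8

The node farthest from 9 is 6 (7 also at distance 8), via 9-13-16-15-12-3-1-2-6 — 8 edges.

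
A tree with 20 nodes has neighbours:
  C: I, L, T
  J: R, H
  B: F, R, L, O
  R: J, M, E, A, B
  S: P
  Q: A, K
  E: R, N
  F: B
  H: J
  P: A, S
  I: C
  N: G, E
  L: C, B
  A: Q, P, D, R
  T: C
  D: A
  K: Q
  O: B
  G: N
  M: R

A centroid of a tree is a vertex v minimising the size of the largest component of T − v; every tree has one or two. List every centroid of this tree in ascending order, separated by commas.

Removing R splits the tree into components of sizes 7, 6, 3, 2, 1; the largest is 7 ≤ ⌊20/2⌋ = 10.
Every other node leaves some component of size > 10, so the centroid is unique.

R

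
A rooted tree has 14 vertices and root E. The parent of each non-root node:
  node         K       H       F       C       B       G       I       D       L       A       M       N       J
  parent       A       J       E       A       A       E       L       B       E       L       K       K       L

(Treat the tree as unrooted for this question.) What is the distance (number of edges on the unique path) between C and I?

3

C–A–L–I: 3 edges.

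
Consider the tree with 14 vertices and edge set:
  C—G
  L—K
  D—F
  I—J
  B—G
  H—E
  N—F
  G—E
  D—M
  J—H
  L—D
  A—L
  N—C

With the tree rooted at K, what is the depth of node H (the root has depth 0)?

8

Path from K to H: K → L → D → F → N → C → G → E → H, which has 8 edges.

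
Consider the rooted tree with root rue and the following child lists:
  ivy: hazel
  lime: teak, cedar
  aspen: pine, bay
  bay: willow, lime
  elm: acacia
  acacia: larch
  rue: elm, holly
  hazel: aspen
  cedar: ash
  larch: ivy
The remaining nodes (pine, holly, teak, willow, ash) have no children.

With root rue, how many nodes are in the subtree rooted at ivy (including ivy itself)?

ivy's subtree: {ivy, hazel, aspen, pine, bay, willow, lime, teak, cedar, ash}, size 10.

10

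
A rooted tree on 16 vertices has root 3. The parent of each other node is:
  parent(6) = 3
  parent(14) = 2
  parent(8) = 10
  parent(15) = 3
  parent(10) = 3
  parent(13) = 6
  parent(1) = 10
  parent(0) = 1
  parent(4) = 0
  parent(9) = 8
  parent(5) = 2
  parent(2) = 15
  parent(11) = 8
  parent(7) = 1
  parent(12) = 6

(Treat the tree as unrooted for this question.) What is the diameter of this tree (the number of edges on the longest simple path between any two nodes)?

7

Starting from 4, a farthest node is 5 at distance 7.
One longest path: 4 – 0 – 1 – 10 – 3 – 15 – 2 – 5.
So the diameter is 7.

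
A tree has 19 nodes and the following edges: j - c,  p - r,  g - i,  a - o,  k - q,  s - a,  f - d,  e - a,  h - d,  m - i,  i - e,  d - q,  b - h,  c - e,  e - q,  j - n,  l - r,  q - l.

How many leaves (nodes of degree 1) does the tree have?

9

Degree-1 nodes: b, f, g, k, m, n, o, p, s — 9 of them.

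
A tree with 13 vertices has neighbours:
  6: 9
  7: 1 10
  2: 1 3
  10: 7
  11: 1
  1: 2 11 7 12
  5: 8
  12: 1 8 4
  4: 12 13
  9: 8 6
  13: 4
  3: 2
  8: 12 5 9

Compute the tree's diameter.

6

BFS from 6 reaches 3 last, at distance 6; BFS from 3 confirms no node is farther.
Path: 6–9–8–12–1–2–3.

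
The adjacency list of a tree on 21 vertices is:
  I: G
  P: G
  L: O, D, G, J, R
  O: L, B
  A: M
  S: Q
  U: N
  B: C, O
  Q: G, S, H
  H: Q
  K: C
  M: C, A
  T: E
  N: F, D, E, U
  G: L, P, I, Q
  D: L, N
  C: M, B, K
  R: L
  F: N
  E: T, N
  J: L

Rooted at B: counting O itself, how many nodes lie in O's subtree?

16

Descendants of O (including itself): O, L, G, D, J, R, Q, P, I, N, H, S, F, E, U, T. That's 16.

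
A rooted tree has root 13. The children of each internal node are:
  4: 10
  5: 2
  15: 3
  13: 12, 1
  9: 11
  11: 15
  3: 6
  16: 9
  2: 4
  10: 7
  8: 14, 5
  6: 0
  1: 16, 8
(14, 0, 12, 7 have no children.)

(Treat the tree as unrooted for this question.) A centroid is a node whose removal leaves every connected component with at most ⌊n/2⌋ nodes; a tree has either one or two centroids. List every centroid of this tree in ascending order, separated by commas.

1

Removing 1 splits the tree into components of sizes 7, 7, 2; the largest is 7 ≤ ⌊17/2⌋ = 8.
Every other node leaves some component of size > 8, so the centroid is unique.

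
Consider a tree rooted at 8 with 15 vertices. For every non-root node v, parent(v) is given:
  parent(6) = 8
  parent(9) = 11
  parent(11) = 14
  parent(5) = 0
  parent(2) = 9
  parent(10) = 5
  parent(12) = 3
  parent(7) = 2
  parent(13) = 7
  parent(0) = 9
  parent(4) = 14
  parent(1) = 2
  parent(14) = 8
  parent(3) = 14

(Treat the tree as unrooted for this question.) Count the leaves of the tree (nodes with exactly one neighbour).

Degree-1 nodes: 1, 4, 6, 10, 12, 13 — 6 of them.

6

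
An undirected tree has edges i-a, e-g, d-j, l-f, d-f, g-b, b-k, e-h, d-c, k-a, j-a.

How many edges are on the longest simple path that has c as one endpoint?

8

The node farthest from c is h, via c – d – j – a – k – b – g – e – h — 8 edges.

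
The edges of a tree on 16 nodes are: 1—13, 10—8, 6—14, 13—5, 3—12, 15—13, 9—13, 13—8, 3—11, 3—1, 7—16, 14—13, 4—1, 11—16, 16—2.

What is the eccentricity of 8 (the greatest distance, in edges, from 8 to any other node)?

Distances from 8 peak at 6, attained at 7 (2 also at distance 6).
8-13-1-3-11-16-7

6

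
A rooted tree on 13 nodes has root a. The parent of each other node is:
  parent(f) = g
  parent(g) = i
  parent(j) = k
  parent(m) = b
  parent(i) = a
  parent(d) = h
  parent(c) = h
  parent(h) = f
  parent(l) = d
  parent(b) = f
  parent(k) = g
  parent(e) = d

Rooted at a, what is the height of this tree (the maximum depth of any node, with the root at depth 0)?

6

l sits deepest: a-i-g-f-h-d-l — 6 edges from the root.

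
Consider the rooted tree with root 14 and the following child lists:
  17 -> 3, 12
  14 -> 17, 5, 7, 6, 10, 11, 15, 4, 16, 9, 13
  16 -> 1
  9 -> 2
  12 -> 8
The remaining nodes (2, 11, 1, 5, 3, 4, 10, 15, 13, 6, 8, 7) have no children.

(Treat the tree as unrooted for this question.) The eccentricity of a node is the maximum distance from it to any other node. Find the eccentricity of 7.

Distances from 7 peak at 4, attained at 8.
7–14–17–12–8

4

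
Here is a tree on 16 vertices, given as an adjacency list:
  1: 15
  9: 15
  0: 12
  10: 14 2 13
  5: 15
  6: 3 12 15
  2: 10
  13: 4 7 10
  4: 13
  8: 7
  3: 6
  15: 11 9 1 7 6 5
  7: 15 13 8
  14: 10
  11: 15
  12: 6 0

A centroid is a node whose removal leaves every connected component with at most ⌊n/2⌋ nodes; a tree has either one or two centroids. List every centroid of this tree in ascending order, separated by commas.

15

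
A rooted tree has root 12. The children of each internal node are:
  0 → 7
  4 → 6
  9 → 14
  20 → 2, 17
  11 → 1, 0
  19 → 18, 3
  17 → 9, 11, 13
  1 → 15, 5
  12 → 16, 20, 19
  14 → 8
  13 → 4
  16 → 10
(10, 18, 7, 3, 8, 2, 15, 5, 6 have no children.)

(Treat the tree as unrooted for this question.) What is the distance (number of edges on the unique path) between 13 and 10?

Walking from 13: 13–17–20–12–16–10. Length 5.

5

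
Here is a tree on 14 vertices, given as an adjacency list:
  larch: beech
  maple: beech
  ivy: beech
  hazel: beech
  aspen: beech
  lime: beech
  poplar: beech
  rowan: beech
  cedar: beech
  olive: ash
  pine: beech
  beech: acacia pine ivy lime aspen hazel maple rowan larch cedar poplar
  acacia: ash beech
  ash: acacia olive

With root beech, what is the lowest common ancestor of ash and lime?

beech

Ancestors of ash (toward the root): ash, acacia, beech.
Ancestors of lime: lime, beech.
The deepest node appearing in both lists is beech.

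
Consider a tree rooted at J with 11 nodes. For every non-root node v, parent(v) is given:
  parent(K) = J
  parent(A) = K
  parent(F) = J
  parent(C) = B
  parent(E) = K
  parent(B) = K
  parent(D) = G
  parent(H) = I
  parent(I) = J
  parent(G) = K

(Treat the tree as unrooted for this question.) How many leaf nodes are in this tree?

6

Exactly 6 nodes have a single neighbour: A, C, D, E, F, H.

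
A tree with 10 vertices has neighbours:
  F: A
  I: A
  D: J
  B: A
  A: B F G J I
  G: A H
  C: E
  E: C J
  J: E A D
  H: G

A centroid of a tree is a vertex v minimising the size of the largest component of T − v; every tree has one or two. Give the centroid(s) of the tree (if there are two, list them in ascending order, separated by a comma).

Delete A: the remaining components have sizes 4, 2, 1, 1, 1. Max 4 ≤ 5, so A is a centroid.
Every other node leaves some component of size > 5, so the centroid is unique.

A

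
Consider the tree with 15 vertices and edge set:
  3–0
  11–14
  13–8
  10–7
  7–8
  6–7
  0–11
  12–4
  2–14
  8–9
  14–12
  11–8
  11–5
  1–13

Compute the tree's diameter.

A longest path is 4–12–14–11–8–13–1, with 6 edges.

6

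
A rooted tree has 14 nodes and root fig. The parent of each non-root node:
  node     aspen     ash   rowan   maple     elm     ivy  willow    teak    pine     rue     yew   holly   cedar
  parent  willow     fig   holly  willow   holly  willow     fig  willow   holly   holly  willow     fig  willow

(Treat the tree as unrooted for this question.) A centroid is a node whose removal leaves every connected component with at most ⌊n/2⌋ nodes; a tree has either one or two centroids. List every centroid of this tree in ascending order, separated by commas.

Removing fig splits the tree into components of sizes 7, 5, 1; the largest is 7 ≤ ⌊14/2⌋ = 7.
willow is adjacent to fig and is also a centroid (the largest component after removing it is likewise 7).

fig, willow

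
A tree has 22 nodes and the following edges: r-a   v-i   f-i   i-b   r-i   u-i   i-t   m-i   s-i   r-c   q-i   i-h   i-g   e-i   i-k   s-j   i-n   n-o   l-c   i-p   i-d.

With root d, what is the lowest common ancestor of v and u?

Ancestors of v (toward the root): v, i, d.
Ancestors of u: u, i, d.
The deepest node appearing in both lists is i.

i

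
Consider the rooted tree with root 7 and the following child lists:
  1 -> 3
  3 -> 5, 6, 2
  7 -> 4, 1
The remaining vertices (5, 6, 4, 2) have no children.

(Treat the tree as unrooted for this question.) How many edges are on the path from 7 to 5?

3

The path is 7–1–3–5, which has 3 edges.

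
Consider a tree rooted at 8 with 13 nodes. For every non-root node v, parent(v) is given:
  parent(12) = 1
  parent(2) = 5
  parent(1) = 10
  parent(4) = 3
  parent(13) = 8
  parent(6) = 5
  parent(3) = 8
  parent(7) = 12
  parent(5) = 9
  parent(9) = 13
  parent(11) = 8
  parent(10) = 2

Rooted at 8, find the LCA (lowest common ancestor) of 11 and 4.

8

Ancestors of 11 (toward the root): 11, 8.
Ancestors of 4: 4, 3, 8.
The deepest node appearing in both lists is 8.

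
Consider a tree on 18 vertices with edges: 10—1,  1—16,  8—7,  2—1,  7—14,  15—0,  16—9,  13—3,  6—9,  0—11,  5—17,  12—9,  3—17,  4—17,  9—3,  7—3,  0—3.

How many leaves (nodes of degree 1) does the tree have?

Degree-1 nodes: 2, 4, 5, 6, 8, 10, 11, 12, 13, 14, 15 — 11 of them.

11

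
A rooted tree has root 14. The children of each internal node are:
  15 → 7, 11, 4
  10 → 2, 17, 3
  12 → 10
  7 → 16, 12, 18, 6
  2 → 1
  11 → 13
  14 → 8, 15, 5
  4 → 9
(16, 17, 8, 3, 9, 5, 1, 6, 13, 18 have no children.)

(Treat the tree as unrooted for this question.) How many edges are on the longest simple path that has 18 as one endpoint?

5

A farthest node from 18 is 1.
The path 18 – 7 – 12 – 10 – 2 – 1 has 5 edges.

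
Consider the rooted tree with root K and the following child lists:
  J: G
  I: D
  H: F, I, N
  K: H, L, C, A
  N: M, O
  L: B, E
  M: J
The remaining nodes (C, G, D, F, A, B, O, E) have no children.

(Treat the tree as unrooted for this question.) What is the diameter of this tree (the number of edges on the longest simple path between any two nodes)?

7

BFS from G reaches B last, at distance 7; BFS from B confirms no node is farther.
Path: G – J – M – N – H – K – L – B.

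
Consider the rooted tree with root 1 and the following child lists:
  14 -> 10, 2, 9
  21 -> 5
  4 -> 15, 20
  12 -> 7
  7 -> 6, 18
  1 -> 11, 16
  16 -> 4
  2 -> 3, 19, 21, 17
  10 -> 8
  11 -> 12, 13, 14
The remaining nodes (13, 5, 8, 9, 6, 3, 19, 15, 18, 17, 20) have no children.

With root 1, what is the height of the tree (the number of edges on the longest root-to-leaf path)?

5

5 sits deepest: 1 → 11 → 14 → 2 → 21 → 5 — 5 edges from the root.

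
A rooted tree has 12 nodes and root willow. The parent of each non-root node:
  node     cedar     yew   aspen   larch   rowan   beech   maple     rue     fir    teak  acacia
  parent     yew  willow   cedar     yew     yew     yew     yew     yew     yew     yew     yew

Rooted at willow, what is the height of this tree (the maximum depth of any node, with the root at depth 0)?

3

A deepest node is aspen, reached by willow – yew – cedar – aspen.
That path has 3 edges, so the height is 3.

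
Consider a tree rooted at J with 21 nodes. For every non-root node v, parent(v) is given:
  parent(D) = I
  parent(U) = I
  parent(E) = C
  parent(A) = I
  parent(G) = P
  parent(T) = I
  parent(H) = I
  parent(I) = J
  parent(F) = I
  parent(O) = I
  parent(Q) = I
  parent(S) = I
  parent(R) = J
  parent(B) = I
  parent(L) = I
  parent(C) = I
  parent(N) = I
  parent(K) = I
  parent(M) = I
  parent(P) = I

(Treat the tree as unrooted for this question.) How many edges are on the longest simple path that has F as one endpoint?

3

Distances from F peak at 3, attained at G (R, E also at distance 3).
F–I–P–G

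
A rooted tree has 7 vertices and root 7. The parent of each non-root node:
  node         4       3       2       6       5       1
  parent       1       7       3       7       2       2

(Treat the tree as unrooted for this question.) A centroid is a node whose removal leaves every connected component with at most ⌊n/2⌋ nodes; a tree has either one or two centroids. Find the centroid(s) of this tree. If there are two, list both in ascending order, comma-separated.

Delete 2: the remaining components have sizes 3, 2, 1. Max 3 ≤ 3, so 2 is a centroid.
Every other node leaves some component of size > 3, so the centroid is unique.

2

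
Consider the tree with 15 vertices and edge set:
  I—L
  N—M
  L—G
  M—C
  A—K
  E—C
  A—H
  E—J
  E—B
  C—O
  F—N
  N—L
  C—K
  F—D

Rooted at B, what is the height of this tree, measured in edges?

G sits deepest: B–E–C–M–N–L–G — 6 edges from the root.

6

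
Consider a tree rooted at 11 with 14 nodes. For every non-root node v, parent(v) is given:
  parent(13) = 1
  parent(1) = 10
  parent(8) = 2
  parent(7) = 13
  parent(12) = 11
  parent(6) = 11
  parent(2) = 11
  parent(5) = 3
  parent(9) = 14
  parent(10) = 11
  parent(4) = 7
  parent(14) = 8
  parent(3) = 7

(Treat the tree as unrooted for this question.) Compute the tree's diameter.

10

Starting from 9, a farthest node is 5 at distance 10.
One longest path: 9 – 14 – 8 – 2 – 11 – 10 – 1 – 13 – 7 – 3 – 5.
So the diameter is 10.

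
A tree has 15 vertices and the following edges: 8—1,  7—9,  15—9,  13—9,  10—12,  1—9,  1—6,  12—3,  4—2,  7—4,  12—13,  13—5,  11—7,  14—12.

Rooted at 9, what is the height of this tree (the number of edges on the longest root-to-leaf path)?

3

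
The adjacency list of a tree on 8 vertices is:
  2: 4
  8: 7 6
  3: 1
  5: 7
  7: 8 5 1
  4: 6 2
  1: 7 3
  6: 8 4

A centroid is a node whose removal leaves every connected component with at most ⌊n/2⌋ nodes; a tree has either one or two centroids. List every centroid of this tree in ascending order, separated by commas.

7, 8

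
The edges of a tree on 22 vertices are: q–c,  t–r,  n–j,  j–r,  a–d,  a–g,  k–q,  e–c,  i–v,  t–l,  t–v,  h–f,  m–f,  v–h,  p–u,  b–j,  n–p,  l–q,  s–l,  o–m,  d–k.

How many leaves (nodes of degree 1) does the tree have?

7

Degree-1 nodes: b, e, g, i, o, s, u — 7 of them.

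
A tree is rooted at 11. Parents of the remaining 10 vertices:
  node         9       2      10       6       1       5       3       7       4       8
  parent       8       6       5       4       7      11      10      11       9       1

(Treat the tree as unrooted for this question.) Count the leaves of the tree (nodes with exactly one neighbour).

Exactly 2 nodes have a single neighbour: 2, 3.

2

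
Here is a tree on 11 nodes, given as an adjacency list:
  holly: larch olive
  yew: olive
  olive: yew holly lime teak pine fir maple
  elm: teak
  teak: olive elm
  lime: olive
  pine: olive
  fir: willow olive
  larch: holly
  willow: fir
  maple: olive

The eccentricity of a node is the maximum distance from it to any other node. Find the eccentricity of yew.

The node farthest from yew is larch (elm, willow also at distance 3), via yew-olive-holly-larch — 3 edges.

3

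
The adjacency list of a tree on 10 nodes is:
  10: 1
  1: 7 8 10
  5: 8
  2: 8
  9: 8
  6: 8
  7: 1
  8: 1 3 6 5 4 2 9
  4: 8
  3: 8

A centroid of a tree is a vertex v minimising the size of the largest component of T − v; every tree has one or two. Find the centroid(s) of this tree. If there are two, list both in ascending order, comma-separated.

8

Removing 8 splits the tree into components of sizes 3, 1, 1, 1, 1, 1, 1; the largest is 3 ≤ ⌊10/2⌋ = 5.
No neighbour of 8 does as well, so 8 is the unique centroid.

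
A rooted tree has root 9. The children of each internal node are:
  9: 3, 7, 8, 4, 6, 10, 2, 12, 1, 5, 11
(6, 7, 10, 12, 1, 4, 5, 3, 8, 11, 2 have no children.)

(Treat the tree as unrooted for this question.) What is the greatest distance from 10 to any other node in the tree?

2

Distances from 10 peak at 2, attained at 5 (7, 3, 2, 11, 8, 1, 4, 12, 6 also at distance 2).
10–9–5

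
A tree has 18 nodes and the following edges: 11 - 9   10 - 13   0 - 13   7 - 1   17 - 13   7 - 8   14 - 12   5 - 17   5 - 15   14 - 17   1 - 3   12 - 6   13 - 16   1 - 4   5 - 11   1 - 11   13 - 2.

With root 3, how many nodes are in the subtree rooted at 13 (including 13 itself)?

5

13's subtree: {13, 2, 10, 0, 16}, size 5.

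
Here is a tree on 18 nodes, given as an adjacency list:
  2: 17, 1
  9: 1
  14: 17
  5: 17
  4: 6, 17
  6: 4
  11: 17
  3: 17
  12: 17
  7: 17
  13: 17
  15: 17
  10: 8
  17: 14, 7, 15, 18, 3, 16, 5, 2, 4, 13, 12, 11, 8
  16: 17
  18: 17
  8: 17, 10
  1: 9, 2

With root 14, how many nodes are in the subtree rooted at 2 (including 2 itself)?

2's subtree: {2, 1, 9}, size 3.

3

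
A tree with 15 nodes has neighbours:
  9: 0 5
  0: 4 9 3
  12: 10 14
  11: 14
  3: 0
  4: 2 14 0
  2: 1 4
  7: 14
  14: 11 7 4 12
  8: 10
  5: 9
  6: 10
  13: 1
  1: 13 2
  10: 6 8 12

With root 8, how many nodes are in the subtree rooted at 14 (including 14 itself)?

Descendants of 14 (including itself): 14, 11, 4, 7, 2, 0, 1, 3, 9, 13, 5. That's 11.

11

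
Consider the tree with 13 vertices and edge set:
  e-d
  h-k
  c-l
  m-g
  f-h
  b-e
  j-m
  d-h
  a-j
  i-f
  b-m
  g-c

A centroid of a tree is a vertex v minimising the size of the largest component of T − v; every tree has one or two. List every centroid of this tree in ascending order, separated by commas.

b

If b is removed the pieces have sizes 6, 6, all ≤ ⌊13/2⌋ = 6.
Every other node leaves some component of size > 6, so the centroid is unique.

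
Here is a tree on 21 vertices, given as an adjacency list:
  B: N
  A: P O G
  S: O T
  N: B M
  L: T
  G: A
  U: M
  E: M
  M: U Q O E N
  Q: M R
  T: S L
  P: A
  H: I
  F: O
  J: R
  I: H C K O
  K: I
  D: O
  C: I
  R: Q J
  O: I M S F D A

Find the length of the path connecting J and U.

4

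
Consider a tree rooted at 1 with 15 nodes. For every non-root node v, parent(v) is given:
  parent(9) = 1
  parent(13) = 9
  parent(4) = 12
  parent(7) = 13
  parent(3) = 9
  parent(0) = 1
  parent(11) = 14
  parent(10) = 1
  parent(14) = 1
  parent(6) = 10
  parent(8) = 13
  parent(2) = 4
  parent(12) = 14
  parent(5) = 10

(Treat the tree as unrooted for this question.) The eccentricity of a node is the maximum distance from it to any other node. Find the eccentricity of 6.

6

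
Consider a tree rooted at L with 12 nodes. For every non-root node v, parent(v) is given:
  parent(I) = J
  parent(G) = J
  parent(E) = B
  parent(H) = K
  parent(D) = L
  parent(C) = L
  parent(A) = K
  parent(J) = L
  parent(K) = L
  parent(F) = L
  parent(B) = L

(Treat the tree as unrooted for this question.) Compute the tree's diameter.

4

Starting from A, a farthest node is E at distance 4.
One longest path: A–K–L–B–E.
So the diameter is 4.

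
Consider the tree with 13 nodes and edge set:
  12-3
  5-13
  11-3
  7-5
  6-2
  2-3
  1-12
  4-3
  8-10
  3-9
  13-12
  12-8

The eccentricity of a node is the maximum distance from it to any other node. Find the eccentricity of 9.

The node farthest from 9 is 7, via 9–3–12–13–5–7 — 5 edges.

5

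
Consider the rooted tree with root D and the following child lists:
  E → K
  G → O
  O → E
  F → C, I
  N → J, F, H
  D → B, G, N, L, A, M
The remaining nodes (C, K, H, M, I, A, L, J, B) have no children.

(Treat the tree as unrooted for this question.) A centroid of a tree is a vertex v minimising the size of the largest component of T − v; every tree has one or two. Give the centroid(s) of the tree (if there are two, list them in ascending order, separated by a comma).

D

Delete D: the remaining components have sizes 6, 4, 1, 1, 1, 1. Max 6 ≤ 7, so D is a centroid.
Every other node leaves some component of size > 7, so the centroid is unique.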